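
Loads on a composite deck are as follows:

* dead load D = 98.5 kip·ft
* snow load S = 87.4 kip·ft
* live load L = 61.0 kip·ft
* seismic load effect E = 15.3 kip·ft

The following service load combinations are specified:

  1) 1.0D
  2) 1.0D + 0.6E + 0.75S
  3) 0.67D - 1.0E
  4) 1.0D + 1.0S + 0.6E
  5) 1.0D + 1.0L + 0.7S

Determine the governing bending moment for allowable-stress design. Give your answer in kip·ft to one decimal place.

1) 1.0(98.5) = 98.5
2) 1.0(98.5) + 0.6(15.3) + 0.75(87.4) = 173.2
3) 0.67(98.5) - 1.0(15.3) = 50.7
4) 1.0(98.5) + 1.0(87.4) + 0.6(15.3) = 195.1
5) 1.0(98.5) + 1.0(61.0) + 0.7(87.4) = 220.7
The controlling combination is 5, giving 220.7 kip·ft.

220.7 kip·ft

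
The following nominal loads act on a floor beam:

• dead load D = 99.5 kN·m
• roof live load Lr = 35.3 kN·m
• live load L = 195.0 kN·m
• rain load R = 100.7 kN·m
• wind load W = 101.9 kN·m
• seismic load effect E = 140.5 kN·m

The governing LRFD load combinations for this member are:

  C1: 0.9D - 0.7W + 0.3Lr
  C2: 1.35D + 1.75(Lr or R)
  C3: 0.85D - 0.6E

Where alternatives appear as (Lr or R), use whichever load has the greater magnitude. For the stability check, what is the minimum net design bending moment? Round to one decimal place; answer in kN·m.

(Lr or R) → R = 100.7 kN·m.
C1: 0.9(99.5) - 0.7(101.9) + 0.3(35.3) = 28.8
C2: 1.35(99.5) + 1.75(100.7) = 310.6
C3: 0.85(99.5) - 0.6(140.5) = 84.6 - 84.3 = 0.3
Combination 3 gives the minimum: 0.3 kN·m.

0.3 kN·m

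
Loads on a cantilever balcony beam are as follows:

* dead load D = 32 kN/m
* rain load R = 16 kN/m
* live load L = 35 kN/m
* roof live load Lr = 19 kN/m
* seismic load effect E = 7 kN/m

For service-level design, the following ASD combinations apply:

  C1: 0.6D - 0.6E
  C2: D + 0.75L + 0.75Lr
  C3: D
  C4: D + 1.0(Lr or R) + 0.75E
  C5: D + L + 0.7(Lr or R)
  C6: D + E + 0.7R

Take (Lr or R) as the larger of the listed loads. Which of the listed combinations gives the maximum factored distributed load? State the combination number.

Combination 5

(Lr or R) → Lr = 19 kN/m.
C1: 0.6(32) - 0.6(7) = 15.00
C2: 1.0(32) + 0.75(35) + 0.75(19) = 72.50
C3: 1.0(32) = 32.00
C4: 1.0(32) + 1.0(19) + 0.75(7) = 56.25
C5: 1.0(32) + 1.0(35) + 0.7(19) = 80.30
C6: 1.0(32) + 1.0(7) + 0.7(16) = 50.20
The largest value is 80.30 kN/m from combination 5.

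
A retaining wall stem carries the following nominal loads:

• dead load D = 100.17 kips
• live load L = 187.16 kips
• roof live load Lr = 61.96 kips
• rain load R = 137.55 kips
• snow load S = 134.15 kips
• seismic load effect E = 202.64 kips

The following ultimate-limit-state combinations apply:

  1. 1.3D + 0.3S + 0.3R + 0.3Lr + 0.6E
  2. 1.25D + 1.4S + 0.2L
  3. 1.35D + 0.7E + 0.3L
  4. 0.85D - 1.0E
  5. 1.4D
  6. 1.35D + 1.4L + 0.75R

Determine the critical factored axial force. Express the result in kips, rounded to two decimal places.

1. 1.3(100.17) + 0.3(134.15) + 0.3(137.55) + 0.3(61.96) + 0.6(202.64) = 351.90
2. 1.25(100.17) + 1.4(134.15) + 0.2(187.16) = 125.21 + 187.81 + 37.43 = 350.45
3. 1.35(100.17) + 0.7(202.64) + 0.3(187.16) = 135.23 + 141.85 + 56.15 = 333.23
4. 0.85(100.17) - 1.0(202.64) = 85.14 - 202.64 = -117.50
5. 1.4(100.17) = 140.24
6. 1.35(100.17) + 1.4(187.16) + 0.75(137.55) = 500.42
Combination 6 governs: P_u = 500.42 kips.

500.42 kips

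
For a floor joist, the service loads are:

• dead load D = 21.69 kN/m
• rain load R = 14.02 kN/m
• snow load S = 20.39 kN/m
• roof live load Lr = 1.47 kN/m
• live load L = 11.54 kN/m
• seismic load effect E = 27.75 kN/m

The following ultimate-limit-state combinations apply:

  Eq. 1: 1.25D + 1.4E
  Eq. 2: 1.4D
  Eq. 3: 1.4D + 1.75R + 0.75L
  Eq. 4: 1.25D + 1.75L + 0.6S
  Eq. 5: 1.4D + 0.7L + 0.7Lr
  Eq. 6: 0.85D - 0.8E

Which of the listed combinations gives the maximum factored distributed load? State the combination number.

Eq. 1: 1.25(21.69) + 1.4(27.75) = 27.11 + 38.85 = 65.96
Eq. 2: 1.4(21.69) = 30.37
Eq. 3: 1.4(21.69) + 1.75(14.02) + 0.75(11.54) = 63.56
Eq. 4: 1.25(21.69) + 1.75(11.54) + 0.6(20.39) = 27.11 + 20.20 + 12.23 = 59.54
Eq. 5: 1.4(21.69) + 0.7(11.54) + 0.7(1.47) = 39.47
Eq. 6: 0.85(21.69) - 0.8(27.75) = 18.44 - 22.20 = -3.76
The largest value is 65.96 kN/m from combination 1.

Combination 1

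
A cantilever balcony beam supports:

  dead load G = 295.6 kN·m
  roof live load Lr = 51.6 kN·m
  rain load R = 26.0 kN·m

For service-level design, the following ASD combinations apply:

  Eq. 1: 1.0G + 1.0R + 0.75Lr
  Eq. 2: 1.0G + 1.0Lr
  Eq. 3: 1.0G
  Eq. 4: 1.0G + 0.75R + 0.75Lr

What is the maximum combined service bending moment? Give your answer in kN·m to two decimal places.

Eq. 1: 1.0(295.6) + 1.0(26.0) + 0.75(51.6) = 295.60 + 26.00 + 38.70 = 360.30
Eq. 2: 1.0(295.6) + 1.0(51.6) = 295.60 + 51.60 = 347.20
Eq. 3: 1.0(295.6) = 295.60
Eq. 4: 1.0(295.6) + 0.75(26.0) + 0.75(51.6) = 295.60 + 19.50 + 38.70 = 353.80
The controlling combination is 1, giving 360.30 kN·m.

360.30 kN·m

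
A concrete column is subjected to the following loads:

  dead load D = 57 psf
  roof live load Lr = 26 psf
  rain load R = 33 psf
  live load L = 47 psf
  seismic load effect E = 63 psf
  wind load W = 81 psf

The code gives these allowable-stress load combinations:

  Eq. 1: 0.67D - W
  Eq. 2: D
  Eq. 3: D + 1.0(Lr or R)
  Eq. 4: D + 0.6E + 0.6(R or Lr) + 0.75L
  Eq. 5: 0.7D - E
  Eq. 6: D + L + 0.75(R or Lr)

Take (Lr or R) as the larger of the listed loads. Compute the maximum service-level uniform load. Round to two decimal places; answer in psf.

149.85 psf

(Lr or R) → R = 33 psf; (R or Lr) → R = 33 psf.
Eq. 1: 0.67(57) - 1.0(81) = 38.19 - 81.00 = -42.81
Eq. 2: 1.0(57) = 57.00
Eq. 3: 1.0(57) + 1.0(33) = 57.00 + 33.00 = 90.00
Eq. 4: 1.0(57) + 0.6(63) + 0.6(33) + 0.75(47) = 57.00 + 37.80 + 19.80 + 35.25 = 149.85
Eq. 5: 0.7(57) - 1.0(63) = 39.90 - 63.00 = -23.10
Eq. 6: 1.0(57) + 1.0(47) + 0.75(33) = 57.00 + 47.00 + 24.75 = 128.75
The controlling combination is 4, giving 149.85 psf.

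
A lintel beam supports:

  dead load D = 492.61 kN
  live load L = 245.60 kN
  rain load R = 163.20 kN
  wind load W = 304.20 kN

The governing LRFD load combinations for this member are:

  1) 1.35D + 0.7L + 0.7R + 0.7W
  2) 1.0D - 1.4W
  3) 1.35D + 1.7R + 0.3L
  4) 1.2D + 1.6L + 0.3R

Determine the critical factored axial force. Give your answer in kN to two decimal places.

1164.12 kN

1) 1.35(492.61) + 0.7(245.60) + 0.7(163.20) + 0.7(304.20) = 1164.12
2) 1.0(492.61) - 1.4(304.20) = 66.73
3) 1.35(492.61) + 1.7(163.20) + 0.3(245.60) = 1016.14
4) 1.2(492.61) + 1.6(245.60) + 0.3(163.20) = 1033.05
The controlling combination is 1, giving 1164.12 kN.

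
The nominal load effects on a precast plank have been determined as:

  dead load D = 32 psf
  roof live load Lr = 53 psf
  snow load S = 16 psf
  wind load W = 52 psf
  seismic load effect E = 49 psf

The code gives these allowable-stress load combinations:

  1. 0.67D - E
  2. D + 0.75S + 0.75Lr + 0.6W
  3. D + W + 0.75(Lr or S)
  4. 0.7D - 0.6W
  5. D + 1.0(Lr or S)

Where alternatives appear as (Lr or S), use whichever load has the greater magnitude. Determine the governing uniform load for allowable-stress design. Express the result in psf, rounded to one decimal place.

123.8 psf

(Lr or S) → Lr = 53 psf.
1. 0.67(32) - 1.0(49) = 21.4 - 49.0 = -27.6
2. 1.0(32) + 0.75(16) + 0.75(53) + 0.6(52) = 32.0 + 12.0 + 39.8 + 31.2 = 115.0
3. 1.0(32) + 1.0(52) + 0.75(53) = 32.0 + 52.0 + 39.8 = 123.8
4. 0.7(32) - 0.6(52) = 22.4 - 31.2 = -8.8
5. 1.0(32) + 1.0(53) = 32.0 + 53.0 = 85.0
The controlling combination is 3, giving 123.8 psf.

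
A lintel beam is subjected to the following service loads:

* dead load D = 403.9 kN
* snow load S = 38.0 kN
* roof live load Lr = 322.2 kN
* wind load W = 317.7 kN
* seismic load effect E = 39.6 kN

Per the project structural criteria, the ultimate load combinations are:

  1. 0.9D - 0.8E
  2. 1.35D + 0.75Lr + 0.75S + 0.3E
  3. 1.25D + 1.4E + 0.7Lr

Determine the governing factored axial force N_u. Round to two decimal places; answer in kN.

1. 0.9(403.9) - 0.8(39.6) = 363.51 - 31.68 = 331.83
2. 1.35(403.9) + 0.75(322.2) + 0.75(38.0) + 0.3(39.6) = 545.27 + 241.65 + 28.50 + 11.88 = 827.30
3. 1.25(403.9) + 1.4(39.6) + 0.7(322.2) = 504.88 + 55.44 + 225.54 = 785.86
The controlling combination is 2, giving 827.30 kN.

827.30 kN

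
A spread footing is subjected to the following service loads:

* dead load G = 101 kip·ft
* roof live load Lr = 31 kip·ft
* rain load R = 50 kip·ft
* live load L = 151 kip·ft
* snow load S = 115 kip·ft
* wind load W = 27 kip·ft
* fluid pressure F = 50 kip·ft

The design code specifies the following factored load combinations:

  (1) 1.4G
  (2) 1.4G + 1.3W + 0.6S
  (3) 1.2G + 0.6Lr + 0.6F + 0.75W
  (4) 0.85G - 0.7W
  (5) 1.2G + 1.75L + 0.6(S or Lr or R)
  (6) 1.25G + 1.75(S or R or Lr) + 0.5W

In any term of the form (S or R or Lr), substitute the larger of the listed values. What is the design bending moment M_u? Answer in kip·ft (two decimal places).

454.45 kip·ft

(S or Lr or R) → S = 115 kip·ft; (S or R or Lr) → S = 115 kip·ft.
(1) 1.4(101) = 141.40
(2) 1.4(101) + 1.3(27) + 0.6(115) = 141.40 + 35.10 + 69.00 = 245.50
(3) 1.2(101) + 0.6(31) + 0.6(50) + 0.75(27) = 121.20 + 18.60 + 30.00 + 20.25 = 190.05
(4) 0.85(101) - 0.7(27) = 85.85 - 18.90 = 66.95
(5) 1.2(101) + 1.75(151) + 0.6(115) = 121.20 + 264.25 + 69.00 = 454.45
(6) 1.25(101) + 1.75(115) + 0.5(27) = 126.25 + 201.25 + 13.50 = 341.00
Maximum is from combination 5.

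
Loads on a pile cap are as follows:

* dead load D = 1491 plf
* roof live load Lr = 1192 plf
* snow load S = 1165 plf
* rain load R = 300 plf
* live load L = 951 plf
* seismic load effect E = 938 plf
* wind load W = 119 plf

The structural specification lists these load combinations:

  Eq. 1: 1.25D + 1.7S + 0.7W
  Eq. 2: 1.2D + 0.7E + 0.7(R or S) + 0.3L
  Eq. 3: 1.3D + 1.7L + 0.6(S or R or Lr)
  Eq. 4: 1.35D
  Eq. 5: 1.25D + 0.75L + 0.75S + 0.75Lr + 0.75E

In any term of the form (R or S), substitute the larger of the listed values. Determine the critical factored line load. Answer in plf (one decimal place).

5048.3 plf

(R or S) → S = 1165 plf; (S or R or Lr) → Lr = 1192 plf.
Eq. 1: 1.25(1491) + 1.7(1165) + 0.7(119) = 3927.6
Eq. 2: 1.2(1491) + 0.7(938) + 0.7(1165) + 0.3(951) = 3546.6
Eq. 3: 1.3(1491) + 1.7(951) + 0.6(1192) = 4270.2
Eq. 4: 1.35(1491) = 2012.9
Eq. 5: 1.25(1491) + 0.75(951) + 0.75(1165) + 0.75(1192) + 0.75(938) = 5048.3
The controlling combination is 5, giving 5048.3 plf.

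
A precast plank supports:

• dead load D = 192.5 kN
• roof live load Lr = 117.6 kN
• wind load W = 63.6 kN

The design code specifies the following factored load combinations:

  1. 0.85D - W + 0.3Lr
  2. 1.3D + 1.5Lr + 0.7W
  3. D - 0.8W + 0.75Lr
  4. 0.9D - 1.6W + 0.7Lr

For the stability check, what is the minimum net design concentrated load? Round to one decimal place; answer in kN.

1. 0.85(192.5) - 1.0(63.6) + 0.3(117.6) = 163.6 - 63.6 + 35.3 = 135.3
2. 1.3(192.5) + 1.5(117.6) + 0.7(63.6) = 250.3 + 176.4 + 44.5 = 471.2
3. 1.0(192.5) - 0.8(63.6) + 0.75(117.6) = 192.5 - 50.9 + 88.2 = 229.8
4. 0.9(192.5) - 1.6(63.6) + 0.7(117.6) = 173.3 - 101.8 + 82.3 = 153.8
Combination 1 gives the minimum: 135.3 kN.

135.3 kN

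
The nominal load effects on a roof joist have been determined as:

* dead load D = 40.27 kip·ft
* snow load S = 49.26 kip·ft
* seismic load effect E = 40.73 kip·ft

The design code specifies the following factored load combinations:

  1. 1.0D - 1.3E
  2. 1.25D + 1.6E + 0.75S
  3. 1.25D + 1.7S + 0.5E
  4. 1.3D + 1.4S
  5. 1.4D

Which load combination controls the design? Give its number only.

1. 1.0(40.27) - 1.3(40.73) = -12.68
2. 1.25(40.27) + 1.6(40.73) + 0.75(49.26) = 152.45
3. 1.25(40.27) + 1.7(49.26) + 0.5(40.73) = 154.44
4. 1.3(40.27) + 1.4(49.26) = 121.32
5. 1.4(40.27) = 56.38
The largest value is 154.44 kip·ft from combination 3.

Combination 3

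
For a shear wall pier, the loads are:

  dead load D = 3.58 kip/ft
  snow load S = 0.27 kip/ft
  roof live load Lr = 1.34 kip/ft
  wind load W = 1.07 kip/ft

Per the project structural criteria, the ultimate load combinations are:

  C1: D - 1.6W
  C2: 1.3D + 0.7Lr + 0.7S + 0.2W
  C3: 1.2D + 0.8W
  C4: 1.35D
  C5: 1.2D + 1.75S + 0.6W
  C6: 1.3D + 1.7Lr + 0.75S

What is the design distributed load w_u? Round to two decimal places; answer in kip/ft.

7.13 kip/ft

C1: 1.0(3.58) - 1.6(1.07) = 3.58 - 1.71 = 1.87
C2: 1.3(3.58) + 0.7(1.34) + 0.7(0.27) + 0.2(1.07) = 6.00
C3: 1.2(3.58) + 0.8(1.07) = 5.15
C4: 1.35(3.58) = 4.83
C5: 1.2(3.58) + 1.75(0.27) + 0.6(1.07) = 4.30 + 0.47 + 0.64 = 5.41
C6: 1.3(3.58) + 1.7(1.34) + 0.75(0.27) = 4.65 + 2.28 + 0.20 = 7.13
Maximum is from combination 6.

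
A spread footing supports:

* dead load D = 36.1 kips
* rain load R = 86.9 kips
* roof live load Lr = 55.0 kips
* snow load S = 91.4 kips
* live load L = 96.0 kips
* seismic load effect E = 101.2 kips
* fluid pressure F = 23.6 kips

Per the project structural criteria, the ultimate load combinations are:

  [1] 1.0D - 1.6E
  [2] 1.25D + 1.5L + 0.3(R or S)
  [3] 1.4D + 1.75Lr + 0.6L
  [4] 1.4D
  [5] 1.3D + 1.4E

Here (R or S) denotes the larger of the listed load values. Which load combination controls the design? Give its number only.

(R or S) → S = 91.4 kips.
[1] 1.0(36.1) - 1.6(101.2) = -125.82
[2] 1.25(36.1) + 1.5(96.0) + 0.3(91.4) = 216.55
[3] 1.4(36.1) + 1.75(55.0) + 0.6(96.0) = 204.39
[4] 1.4(36.1) = 50.54
[5] 1.3(36.1) + 1.4(101.2) = 188.61
The largest value is 216.55 kips from combination 2.

Combination 2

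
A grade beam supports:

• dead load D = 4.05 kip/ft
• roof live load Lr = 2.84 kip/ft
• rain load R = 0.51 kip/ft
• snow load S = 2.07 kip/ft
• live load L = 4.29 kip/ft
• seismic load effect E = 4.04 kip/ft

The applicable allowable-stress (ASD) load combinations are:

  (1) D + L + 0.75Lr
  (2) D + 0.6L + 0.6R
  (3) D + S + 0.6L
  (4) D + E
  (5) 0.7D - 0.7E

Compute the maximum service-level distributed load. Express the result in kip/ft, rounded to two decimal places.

(1) 1.0(4.05) + 1.0(4.29) + 0.75(2.84) = 4.05 + 4.29 + 2.13 = 10.47
(2) 1.0(4.05) + 0.6(4.29) + 0.6(0.51) = 4.05 + 2.57 + 0.31 = 6.93
(3) 1.0(4.05) + 1.0(2.07) + 0.6(4.29) = 4.05 + 2.07 + 2.57 = 8.69
(4) 1.0(4.05) + 1.0(4.04) = 4.05 + 4.04 = 8.09
(5) 0.7(4.05) - 0.7(4.04) = 2.84 - 2.83 = 0.01
Combination 1 governs: w = 10.47 kip/ft.

10.47 kip/ft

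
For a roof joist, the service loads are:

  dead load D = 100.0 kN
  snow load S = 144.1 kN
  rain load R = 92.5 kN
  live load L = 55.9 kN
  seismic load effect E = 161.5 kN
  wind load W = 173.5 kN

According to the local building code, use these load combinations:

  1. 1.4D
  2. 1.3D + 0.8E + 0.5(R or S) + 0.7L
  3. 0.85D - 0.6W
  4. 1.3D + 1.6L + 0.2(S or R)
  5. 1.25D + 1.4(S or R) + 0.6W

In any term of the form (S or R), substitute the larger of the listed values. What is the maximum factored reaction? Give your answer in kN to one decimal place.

(R or S) → S = 144.1 kN; (S or R) → S = 144.1 kN.
1. 1.4(100.0) = 140.0
2. 1.3(100.0) + 0.8(161.5) + 0.5(144.1) + 0.7(55.9) = 370.4
3. 0.85(100.0) - 0.6(173.5) = -19.1
4. 1.3(100.0) + 1.6(55.9) + 0.2(144.1) = 248.3
5. 1.25(100.0) + 1.4(144.1) + 0.6(173.5) = 430.8
Maximum is from combination 5.

430.8 kN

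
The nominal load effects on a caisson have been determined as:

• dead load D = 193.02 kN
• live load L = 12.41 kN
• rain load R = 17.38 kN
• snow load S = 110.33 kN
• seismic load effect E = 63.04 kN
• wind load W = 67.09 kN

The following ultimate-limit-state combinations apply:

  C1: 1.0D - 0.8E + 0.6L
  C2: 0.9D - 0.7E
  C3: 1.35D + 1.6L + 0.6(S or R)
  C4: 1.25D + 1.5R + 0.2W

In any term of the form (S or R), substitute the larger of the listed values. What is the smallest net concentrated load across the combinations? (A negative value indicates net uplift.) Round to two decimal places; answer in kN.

129.59 kN

(S or R) → S = 110.33 kN.
C1: 1.0(193.02) - 0.8(63.04) + 0.6(12.41) = 150.03
C2: 0.9(193.02) - 0.7(63.04) = 173.72 - 44.13 = 129.59
C3: 1.35(193.02) + 1.6(12.41) + 0.6(110.33) = 346.63
C4: 1.25(193.02) + 1.5(17.38) + 0.2(67.09) = 280.76
Combination 2 gives the minimum: 129.59 kN.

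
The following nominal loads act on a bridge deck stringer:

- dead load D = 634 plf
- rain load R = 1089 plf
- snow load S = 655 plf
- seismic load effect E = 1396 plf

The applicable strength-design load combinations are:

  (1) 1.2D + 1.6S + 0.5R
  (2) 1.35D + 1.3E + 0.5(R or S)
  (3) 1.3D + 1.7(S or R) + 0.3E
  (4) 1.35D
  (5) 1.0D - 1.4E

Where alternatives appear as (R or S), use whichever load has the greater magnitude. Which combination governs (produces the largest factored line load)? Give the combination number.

(R or S) → R = 1089 plf; (S or R) → R = 1089 plf.
(1) 1.2(634) + 1.6(655) + 0.5(1089) = 2353.30
(2) 1.35(634) + 1.3(1396) + 0.5(1089) = 3215.20
(3) 1.3(634) + 1.7(1089) + 0.3(1396) = 3094.30
(4) 1.35(634) = 855.90
(5) 1.0(634) - 1.4(1396) = -1320.40
The largest value is 3215.20 plf from combination 2.

Combination 2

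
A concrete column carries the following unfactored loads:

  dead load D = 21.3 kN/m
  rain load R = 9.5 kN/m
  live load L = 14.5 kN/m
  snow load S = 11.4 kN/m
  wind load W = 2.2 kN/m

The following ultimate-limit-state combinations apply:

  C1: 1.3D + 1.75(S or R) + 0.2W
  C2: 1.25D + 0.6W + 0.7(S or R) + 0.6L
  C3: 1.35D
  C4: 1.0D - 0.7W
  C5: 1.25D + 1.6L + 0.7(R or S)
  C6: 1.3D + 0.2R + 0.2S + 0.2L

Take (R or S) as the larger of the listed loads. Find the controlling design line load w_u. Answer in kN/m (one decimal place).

(S or R) → S = 11.4 kN/m; (R or S) → S = 11.4 kN/m.
C1: 1.3(21.3) + 1.75(11.4) + 0.2(2.2) = 27.7 + 20.0 + 0.4 = 48.1
C2: 1.25(21.3) + 0.6(2.2) + 0.7(11.4) + 0.6(14.5) = 26.6 + 1.3 + 8.0 + 8.7 = 44.6
C3: 1.35(21.3) = 28.8
C4: 1.0(21.3) - 0.7(2.2) = 21.3 - 1.5 = 19.8
C5: 1.25(21.3) + 1.6(14.5) + 0.7(11.4) = 26.6 + 23.2 + 8.0 = 57.8
C6: 1.3(21.3) + 0.2(9.5) + 0.2(11.4) + 0.2(14.5) = 27.7 + 1.9 + 2.3 + 2.9 = 34.8
The controlling combination is 5, giving 57.8 kN/m.

57.8 kN/m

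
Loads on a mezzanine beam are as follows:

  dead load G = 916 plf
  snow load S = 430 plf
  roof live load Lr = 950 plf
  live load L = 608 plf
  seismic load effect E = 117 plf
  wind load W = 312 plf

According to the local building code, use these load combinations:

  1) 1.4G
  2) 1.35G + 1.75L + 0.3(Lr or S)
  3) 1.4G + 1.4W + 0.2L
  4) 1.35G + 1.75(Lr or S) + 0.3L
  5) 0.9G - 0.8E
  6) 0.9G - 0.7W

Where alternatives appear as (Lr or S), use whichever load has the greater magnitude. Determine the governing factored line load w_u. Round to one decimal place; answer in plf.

3081.5 plf

(Lr or S) → Lr = 950 plf.
1) 1.4(916) = 1282.4
2) 1.35(916) + 1.75(608) + 0.3(950) = 1236.6 + 1064.0 + 285.0 = 2585.6
3) 1.4(916) + 1.4(312) + 0.2(608) = 1282.4 + 436.8 + 121.6 = 1840.8
4) 1.35(916) + 1.75(950) + 0.3(608) = 1236.6 + 1662.5 + 182.4 = 3081.5
5) 0.9(916) - 0.8(117) = 824.4 - 93.6 = 730.8
6) 0.9(916) - 0.7(312) = 824.4 - 218.4 = 606.0
Combination 4 governs: w_u = 3081.5 plf.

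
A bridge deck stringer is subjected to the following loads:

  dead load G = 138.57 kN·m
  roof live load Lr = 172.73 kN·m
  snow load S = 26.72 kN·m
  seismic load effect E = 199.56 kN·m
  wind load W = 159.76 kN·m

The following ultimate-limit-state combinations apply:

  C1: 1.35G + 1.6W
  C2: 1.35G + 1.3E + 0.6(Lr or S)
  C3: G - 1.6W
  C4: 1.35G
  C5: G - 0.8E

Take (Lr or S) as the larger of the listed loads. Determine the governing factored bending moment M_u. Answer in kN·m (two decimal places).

(Lr or S) → Lr = 172.73 kN·m.
C1: 1.35(138.57) + 1.6(159.76) = 187.07 + 255.62 = 442.69
C2: 1.35(138.57) + 1.3(199.56) + 0.6(172.73) = 187.07 + 259.43 + 103.64 = 550.14
C3: 1.0(138.57) - 1.6(159.76) = 138.57 - 255.62 = -117.05
C4: 1.35(138.57) = 187.07
C5: 1.0(138.57) - 0.8(199.56) = 138.57 - 159.65 = -21.08
The controlling combination is 2, giving 550.14 kN·m.

550.14 kN·m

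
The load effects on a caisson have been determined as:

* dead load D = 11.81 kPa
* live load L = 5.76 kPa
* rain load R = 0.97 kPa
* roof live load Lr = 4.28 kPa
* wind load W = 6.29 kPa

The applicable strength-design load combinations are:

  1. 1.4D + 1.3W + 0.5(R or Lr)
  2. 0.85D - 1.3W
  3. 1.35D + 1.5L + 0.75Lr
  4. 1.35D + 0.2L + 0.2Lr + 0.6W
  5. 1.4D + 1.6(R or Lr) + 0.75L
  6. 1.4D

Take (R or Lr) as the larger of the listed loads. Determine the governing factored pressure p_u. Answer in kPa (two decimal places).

27.79 kPa

(R or Lr) → Lr = 4.28 kPa.
1. 1.4(11.81) + 1.3(6.29) + 0.5(4.28) = 16.53 + 8.18 + 2.14 = 26.85
2. 0.85(11.81) - 1.3(6.29) = 10.04 - 8.18 = 1.86
3. 1.35(11.81) + 1.5(5.76) + 0.75(4.28) = 15.94 + 8.64 + 3.21 = 27.79
4. 1.35(11.81) + 0.2(5.76) + 0.2(4.28) + 0.6(6.29) = 21.73
5. 1.4(11.81) + 1.6(4.28) + 0.75(5.76) = 16.53 + 6.85 + 4.32 = 27.70
6. 1.4(11.81) = 16.53
Maximum is from combination 3.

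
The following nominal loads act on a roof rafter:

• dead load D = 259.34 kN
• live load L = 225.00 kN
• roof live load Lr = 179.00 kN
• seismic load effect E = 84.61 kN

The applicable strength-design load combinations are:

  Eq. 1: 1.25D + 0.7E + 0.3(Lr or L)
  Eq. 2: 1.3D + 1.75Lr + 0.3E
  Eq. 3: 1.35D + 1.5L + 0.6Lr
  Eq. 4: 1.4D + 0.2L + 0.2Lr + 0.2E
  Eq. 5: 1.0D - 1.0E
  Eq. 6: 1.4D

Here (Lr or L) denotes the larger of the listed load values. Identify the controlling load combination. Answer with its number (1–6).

Combination 3

(Lr or L) → L = 225.00 kN.
Eq. 1: 1.25(259.34) + 0.7(84.61) + 0.3(225.00) = 450.90
Eq. 2: 1.3(259.34) + 1.75(179.00) + 0.3(84.61) = 675.78
Eq. 3: 1.35(259.34) + 1.5(225.00) + 0.6(179.00) = 795.01
Eq. 4: 1.4(259.34) + 0.2(225.00) + 0.2(179.00) + 0.2(84.61) = 460.80
Eq. 5: 1.0(259.34) - 1.0(84.61) = 174.73
Eq. 6: 1.4(259.34) = 363.08
The largest value is 795.01 kN from combination 3.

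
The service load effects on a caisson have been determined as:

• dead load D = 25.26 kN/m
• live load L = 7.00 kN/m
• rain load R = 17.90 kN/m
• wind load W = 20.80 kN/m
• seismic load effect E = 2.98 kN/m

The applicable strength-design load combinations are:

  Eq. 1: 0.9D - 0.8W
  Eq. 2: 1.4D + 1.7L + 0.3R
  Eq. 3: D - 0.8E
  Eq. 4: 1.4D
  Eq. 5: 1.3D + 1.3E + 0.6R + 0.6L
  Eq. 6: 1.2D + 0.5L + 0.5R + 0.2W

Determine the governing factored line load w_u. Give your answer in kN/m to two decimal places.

52.63 kN/m

Eq. 1: 0.9(25.26) - 0.8(20.80) = 22.73 - 16.64 = 6.09
Eq. 2: 1.4(25.26) + 1.7(7.00) + 0.3(17.90) = 35.36 + 11.90 + 5.37 = 52.63
Eq. 3: 1.0(25.26) - 0.8(2.98) = 25.26 - 2.38 = 22.88
Eq. 4: 1.4(25.26) = 35.36
Eq. 5: 1.3(25.26) + 1.3(2.98) + 0.6(17.90) + 0.6(7.00) = 32.84 + 3.87 + 10.74 + 4.20 = 51.65
Eq. 6: 1.2(25.26) + 0.5(7.00) + 0.5(17.90) + 0.2(20.80) = 30.31 + 3.50 + 8.95 + 4.16 = 46.92
Combination 2 governs: w_u = 52.63 kN/m.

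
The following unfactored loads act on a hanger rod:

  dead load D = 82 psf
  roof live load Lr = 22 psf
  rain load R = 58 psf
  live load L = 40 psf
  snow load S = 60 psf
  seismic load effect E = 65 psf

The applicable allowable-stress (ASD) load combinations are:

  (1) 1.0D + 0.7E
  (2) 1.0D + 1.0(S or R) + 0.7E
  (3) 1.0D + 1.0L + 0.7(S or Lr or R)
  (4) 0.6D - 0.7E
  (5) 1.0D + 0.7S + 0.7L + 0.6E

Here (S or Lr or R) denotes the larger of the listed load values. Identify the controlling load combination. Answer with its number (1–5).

Combination 5

(S or R) → S = 60 psf; (S or Lr or R) → S = 60 psf.
(1) 1.0(82) + 0.7(65) = 82.00 + 45.50 = 127.50
(2) 1.0(82) + 1.0(60) + 0.7(65) = 82.00 + 60.00 + 45.50 = 187.50
(3) 1.0(82) + 1.0(40) + 0.7(60) = 82.00 + 40.00 + 42.00 = 164.00
(4) 0.6(82) - 0.7(65) = 49.20 - 45.50 = 3.70
(5) 1.0(82) + 0.7(60) + 0.7(40) + 0.6(65) = 82.00 + 42.00 + 28.00 + 39.00 = 191.00
The largest value is 191.00 psf from combination 5.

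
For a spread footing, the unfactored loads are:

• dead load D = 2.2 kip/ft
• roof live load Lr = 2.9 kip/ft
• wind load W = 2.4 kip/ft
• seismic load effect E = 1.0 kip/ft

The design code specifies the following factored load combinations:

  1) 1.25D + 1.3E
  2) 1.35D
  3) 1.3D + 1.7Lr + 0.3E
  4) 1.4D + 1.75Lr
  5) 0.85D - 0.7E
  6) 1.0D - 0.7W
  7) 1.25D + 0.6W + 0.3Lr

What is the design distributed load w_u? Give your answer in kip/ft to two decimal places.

8.16 kip/ft

1) 1.25(2.2) + 1.3(1.0) = 2.75 + 1.30 = 4.05
2) 1.35(2.2) = 2.97
3) 1.3(2.2) + 1.7(2.9) + 0.3(1.0) = 2.86 + 4.93 + 0.30 = 8.09
4) 1.4(2.2) + 1.75(2.9) = 3.08 + 5.08 = 8.16
5) 0.85(2.2) - 0.7(1.0) = 1.87 - 0.70 = 1.17
6) 1.0(2.2) - 0.7(2.4) = 2.20 - 1.68 = 0.52
7) 1.25(2.2) + 0.6(2.4) + 0.3(2.9) = 2.75 + 1.44 + 0.87 = 5.06
Combination 4 governs: w_u = 8.16 kip/ft.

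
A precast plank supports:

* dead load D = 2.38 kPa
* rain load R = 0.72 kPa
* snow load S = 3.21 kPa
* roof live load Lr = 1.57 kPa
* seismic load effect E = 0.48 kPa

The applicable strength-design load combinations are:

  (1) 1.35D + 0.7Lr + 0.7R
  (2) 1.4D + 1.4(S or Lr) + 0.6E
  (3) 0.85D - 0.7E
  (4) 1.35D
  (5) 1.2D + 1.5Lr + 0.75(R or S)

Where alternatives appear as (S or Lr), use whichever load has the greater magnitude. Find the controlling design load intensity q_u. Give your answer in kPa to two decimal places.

8.11 kPa

(S or Lr) → S = 3.21 kPa; (R or S) → S = 3.21 kPa.
(1) 1.35(2.38) + 0.7(1.57) + 0.7(0.72) = 4.82
(2) 1.4(2.38) + 1.4(3.21) + 0.6(0.48) = 8.11
(3) 0.85(2.38) - 0.7(0.48) = 1.69
(4) 1.35(2.38) = 3.21
(5) 1.2(2.38) + 1.5(1.57) + 0.75(3.21) = 7.62
Combination 2 governs: q_u = 8.11 kPa.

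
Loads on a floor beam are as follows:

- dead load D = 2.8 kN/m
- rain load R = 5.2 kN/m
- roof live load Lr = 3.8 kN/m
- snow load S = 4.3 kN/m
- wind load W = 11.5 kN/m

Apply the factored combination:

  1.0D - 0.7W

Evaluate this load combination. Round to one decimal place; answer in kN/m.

1.0(2.8) - 0.7(11.5) = 2.8 - 8.1 = -5.3
w_u = -5.3 kN/m.

-5.3 kN/m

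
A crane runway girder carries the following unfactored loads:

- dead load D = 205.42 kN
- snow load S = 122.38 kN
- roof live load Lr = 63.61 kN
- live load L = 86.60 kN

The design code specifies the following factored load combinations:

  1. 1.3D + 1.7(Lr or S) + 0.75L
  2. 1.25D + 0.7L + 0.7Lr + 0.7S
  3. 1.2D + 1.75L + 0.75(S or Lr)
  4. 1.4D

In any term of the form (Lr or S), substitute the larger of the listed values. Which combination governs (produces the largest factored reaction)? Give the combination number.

(Lr or S) → S = 122.38 kN; (S or Lr) → S = 122.38 kN.
1. 1.3(205.42) + 1.7(122.38) + 0.75(86.60) = 540.04
2. 1.25(205.42) + 0.7(86.60) + 0.7(63.61) + 0.7(122.38) = 447.59
3. 1.2(205.42) + 1.75(86.60) + 0.75(122.38) = 489.84
4. 1.4(205.42) = 287.59
The largest value is 540.04 kN from combination 1.

Combination 1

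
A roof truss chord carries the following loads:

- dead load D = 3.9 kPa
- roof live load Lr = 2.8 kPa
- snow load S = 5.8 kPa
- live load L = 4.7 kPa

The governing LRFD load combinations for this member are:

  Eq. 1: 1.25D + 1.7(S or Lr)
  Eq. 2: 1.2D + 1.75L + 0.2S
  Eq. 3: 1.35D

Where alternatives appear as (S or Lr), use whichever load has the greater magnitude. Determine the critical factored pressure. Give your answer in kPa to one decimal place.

14.7 kPa

(S or Lr) → S = 5.8 kPa.
Eq. 1: 1.25(3.9) + 1.7(5.8) = 14.7
Eq. 2: 1.2(3.9) + 1.75(4.7) + 0.2(5.8) = 4.7 + 8.2 + 1.2 = 14.1
Eq. 3: 1.35(3.9) = 5.3
The controlling combination is 1, giving 14.7 kPa.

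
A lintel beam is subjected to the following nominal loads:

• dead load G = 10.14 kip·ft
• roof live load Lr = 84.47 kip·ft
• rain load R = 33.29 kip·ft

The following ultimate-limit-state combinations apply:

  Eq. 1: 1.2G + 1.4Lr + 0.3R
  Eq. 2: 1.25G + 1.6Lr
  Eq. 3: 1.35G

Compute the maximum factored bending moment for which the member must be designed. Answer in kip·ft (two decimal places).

147.83 kip·ft

Eq. 1: 1.2(10.14) + 1.4(84.47) + 0.3(33.29) = 140.41
Eq. 2: 1.25(10.14) + 1.6(84.47) = 12.68 + 135.15 = 147.83
Eq. 3: 1.35(10.14) = 13.69
Maximum is from combination 2.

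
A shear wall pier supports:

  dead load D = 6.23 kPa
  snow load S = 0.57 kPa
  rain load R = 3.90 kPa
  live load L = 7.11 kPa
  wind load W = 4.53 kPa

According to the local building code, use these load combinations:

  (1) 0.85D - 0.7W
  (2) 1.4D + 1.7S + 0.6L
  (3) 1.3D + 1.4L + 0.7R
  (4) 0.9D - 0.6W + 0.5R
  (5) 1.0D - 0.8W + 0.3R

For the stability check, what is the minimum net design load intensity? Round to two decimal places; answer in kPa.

2.12 kPa

(1) 0.85(6.23) - 0.7(4.53) = 2.12
(2) 1.4(6.23) + 1.7(0.57) + 0.6(7.11) = 8.72 + 0.97 + 4.27 = 13.96
(3) 1.3(6.23) + 1.4(7.11) + 0.7(3.90) = 8.10 + 9.95 + 2.73 = 20.78
(4) 0.9(6.23) - 0.6(4.53) + 0.5(3.90) = 5.61 - 2.72 + 1.95 = 4.84
(5) 1.0(6.23) - 0.8(4.53) + 0.3(3.90) = 6.23 - 3.62 + 1.17 = 3.78
Combination 1 gives the minimum: 2.12 kPa.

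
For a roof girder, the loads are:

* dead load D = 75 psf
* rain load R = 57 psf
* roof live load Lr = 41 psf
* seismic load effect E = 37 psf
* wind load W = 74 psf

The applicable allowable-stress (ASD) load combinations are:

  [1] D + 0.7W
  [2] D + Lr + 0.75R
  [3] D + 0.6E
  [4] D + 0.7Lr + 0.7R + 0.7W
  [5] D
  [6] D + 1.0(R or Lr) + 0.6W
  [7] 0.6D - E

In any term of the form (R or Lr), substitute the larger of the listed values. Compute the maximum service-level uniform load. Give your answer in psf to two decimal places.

(R or Lr) → R = 57 psf.
[1] 1.0(75) + 0.7(74) = 75.00 + 51.80 = 126.80
[2] 1.0(75) + 1.0(41) + 0.75(57) = 75.00 + 41.00 + 42.75 = 158.75
[3] 1.0(75) + 0.6(37) = 75.00 + 22.20 = 97.20
[4] 1.0(75) + 0.7(41) + 0.7(57) + 0.7(74) = 75.00 + 28.70 + 39.90 + 51.80 = 195.40
[5] 1.0(75) = 75.00
[6] 1.0(75) + 1.0(57) + 0.6(74) = 75.00 + 57.00 + 44.40 = 176.40
[7] 0.6(75) - 1.0(37) = 45.00 - 37.00 = 8.00
Combination 4 governs: q = 195.40 psf.

195.40 psf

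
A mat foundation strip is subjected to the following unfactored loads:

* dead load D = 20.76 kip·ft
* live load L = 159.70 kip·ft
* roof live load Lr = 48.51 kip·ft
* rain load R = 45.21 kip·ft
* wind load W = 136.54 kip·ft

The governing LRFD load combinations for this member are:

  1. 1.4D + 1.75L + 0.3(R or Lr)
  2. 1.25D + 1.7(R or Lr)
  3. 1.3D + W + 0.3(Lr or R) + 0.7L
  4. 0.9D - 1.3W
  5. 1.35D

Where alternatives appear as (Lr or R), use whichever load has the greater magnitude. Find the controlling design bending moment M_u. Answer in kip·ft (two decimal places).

(R or Lr) → Lr = 48.51 kip·ft; (Lr or R) → Lr = 48.51 kip·ft.
1. 1.4(20.76) + 1.75(159.70) + 0.3(48.51) = 29.06 + 279.48 + 14.55 = 323.09
2. 1.25(20.76) + 1.7(48.51) = 25.95 + 82.47 = 108.42
3. 1.3(20.76) + 1.0(136.54) + 0.3(48.51) + 0.7(159.70) = 26.99 + 136.54 + 14.55 + 111.79 = 289.87
4. 0.9(20.76) - 1.3(136.54) = 18.68 - 177.50 = -158.82
5. 1.35(20.76) = 28.03
Maximum is from combination 1.

323.09 kip·ft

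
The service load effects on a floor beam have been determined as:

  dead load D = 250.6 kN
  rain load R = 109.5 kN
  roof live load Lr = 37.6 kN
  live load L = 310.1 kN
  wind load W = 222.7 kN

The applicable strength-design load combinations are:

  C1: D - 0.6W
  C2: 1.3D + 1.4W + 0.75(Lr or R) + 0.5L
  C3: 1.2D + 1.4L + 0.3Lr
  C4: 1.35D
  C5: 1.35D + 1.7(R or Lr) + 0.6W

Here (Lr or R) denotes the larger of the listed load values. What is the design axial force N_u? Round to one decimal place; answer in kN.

(Lr or R) → R = 109.5 kN; (R or Lr) → R = 109.5 kN.
C1: 1.0(250.6) - 0.6(222.7) = 250.6 - 133.6 = 117.0
C2: 1.3(250.6) + 1.4(222.7) + 0.75(109.5) + 0.5(310.1) = 874.7
C3: 1.2(250.6) + 1.4(310.1) + 0.3(37.6) = 300.7 + 434.1 + 11.3 = 746.1
C4: 1.35(250.6) = 338.3
C5: 1.35(250.6) + 1.7(109.5) + 0.6(222.7) = 338.3 + 186.2 + 133.6 = 658.1
Combination 2 governs: N_u = 874.7 kN.

874.7 kN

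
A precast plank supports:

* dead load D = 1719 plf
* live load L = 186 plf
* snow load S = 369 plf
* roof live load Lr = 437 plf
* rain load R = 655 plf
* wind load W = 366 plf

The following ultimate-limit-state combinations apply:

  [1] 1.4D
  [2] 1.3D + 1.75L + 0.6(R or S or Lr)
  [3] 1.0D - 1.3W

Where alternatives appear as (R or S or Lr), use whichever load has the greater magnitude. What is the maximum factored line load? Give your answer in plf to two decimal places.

2953.20 plf

(R or S or Lr) → R = 655 plf.
[1] 1.4(1719) = 2406.60
[2] 1.3(1719) + 1.75(186) + 0.6(655) = 2953.20
[3] 1.0(1719) - 1.3(366) = 1243.20
Maximum is from combination 2.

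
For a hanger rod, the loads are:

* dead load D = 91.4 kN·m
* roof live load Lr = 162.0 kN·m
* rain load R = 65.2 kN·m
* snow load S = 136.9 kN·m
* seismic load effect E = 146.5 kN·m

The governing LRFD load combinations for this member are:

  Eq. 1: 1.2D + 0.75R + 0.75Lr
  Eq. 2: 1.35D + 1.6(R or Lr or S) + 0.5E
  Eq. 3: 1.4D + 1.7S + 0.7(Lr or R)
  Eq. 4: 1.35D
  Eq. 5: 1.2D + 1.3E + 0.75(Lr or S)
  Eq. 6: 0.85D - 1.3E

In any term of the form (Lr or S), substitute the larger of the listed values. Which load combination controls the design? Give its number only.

(R or Lr or S) → Lr = 162.0 kN·m; (Lr or R) → Lr = 162.0 kN·m; (Lr or S) → Lr = 162.0 kN·m.
Eq. 1: 1.2(91.4) + 0.75(65.2) + 0.75(162.0) = 109.7 + 48.9 + 121.5 = 280.1
Eq. 2: 1.35(91.4) + 1.6(162.0) + 0.5(146.5) = 455.8
Eq. 3: 1.4(91.4) + 1.7(136.9) + 0.7(162.0) = 128.0 + 232.7 + 113.4 = 474.1
Eq. 4: 1.35(91.4) = 123.4
Eq. 5: 1.2(91.4) + 1.3(146.5) + 0.75(162.0) = 421.6
Eq. 6: 0.85(91.4) - 1.3(146.5) = 77.7 - 190.5 = -112.8
The largest value is 474.1 kN·m from combination 3.

Combination 3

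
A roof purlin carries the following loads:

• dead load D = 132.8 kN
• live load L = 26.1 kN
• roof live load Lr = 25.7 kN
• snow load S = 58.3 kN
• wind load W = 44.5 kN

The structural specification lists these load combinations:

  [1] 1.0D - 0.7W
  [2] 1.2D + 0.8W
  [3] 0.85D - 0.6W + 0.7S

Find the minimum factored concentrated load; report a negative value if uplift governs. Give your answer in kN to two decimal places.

101.65 kN

[1] 1.0(132.8) - 0.7(44.5) = 101.65
[2] 1.2(132.8) + 0.8(44.5) = 194.96
[3] 0.85(132.8) - 0.6(44.5) + 0.7(58.3) = 126.99
Combination 1 gives the minimum: 101.65 kN.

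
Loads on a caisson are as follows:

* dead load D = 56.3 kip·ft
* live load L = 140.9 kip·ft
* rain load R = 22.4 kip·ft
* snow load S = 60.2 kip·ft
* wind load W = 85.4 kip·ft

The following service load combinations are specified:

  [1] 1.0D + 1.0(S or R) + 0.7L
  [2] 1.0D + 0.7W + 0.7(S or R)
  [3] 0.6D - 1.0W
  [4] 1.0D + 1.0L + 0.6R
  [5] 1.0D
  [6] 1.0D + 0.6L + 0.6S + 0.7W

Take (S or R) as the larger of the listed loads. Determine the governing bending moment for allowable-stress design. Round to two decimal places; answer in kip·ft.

(S or R) → S = 60.2 kip·ft.
[1] 1.0(56.3) + 1.0(60.2) + 0.7(140.9) = 215.13
[2] 1.0(56.3) + 0.7(85.4) + 0.7(60.2) = 158.22
[3] 0.6(56.3) - 1.0(85.4) = -51.62
[4] 1.0(56.3) + 1.0(140.9) + 0.6(22.4) = 210.64
[5] 1.0(56.3) = 56.30
[6] 1.0(56.3) + 0.6(140.9) + 0.6(60.2) + 0.7(85.4) = 236.74
Combination 6 governs: M = 236.74 kip·ft.

236.74 kip·ft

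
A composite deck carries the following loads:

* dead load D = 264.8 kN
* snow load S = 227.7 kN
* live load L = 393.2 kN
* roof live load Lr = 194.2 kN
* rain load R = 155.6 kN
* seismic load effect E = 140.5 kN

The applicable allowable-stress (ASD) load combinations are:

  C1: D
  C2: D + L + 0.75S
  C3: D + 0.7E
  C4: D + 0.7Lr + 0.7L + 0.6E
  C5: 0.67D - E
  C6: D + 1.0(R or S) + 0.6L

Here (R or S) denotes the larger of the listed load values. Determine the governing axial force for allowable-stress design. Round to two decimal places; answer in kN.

828.78 kN

(R or S) → S = 227.7 kN.
C1: 1.0(264.8) = 264.80
C2: 1.0(264.8) + 1.0(393.2) + 0.75(227.7) = 264.80 + 393.20 + 170.78 = 828.78
C3: 1.0(264.8) + 0.7(140.5) = 264.80 + 98.35 = 363.15
C4: 1.0(264.8) + 0.7(194.2) + 0.7(393.2) + 0.6(140.5) = 264.80 + 135.94 + 275.24 + 84.30 = 760.28
C5: 0.67(264.8) - 1.0(140.5) = 177.42 - 140.50 = 36.92
C6: 1.0(264.8) + 1.0(227.7) + 0.6(393.2) = 264.80 + 227.70 + 235.92 = 728.42
The controlling combination is 2, giving 828.78 kN.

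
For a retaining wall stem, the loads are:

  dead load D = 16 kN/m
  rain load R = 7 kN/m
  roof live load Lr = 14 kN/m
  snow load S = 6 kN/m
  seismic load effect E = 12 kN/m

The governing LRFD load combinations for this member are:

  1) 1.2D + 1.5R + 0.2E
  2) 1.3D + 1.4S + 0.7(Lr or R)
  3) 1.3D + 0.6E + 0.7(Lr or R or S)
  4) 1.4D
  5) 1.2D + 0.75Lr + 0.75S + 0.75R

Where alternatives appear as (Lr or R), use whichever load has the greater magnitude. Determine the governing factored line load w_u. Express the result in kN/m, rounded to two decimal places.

(Lr or R) → Lr = 14 kN/m; (Lr or R or S) → Lr = 14 kN/m.
1) 1.2(16) + 1.5(7) + 0.2(12) = 19.20 + 10.50 + 2.40 = 32.10
2) 1.3(16) + 1.4(6) + 0.7(14) = 20.80 + 8.40 + 9.80 = 39.00
3) 1.3(16) + 0.6(12) + 0.7(14) = 20.80 + 7.20 + 9.80 = 37.80
4) 1.4(16) = 22.40
5) 1.2(16) + 0.75(14) + 0.75(6) + 0.75(7) = 19.20 + 10.50 + 4.50 + 5.25 = 39.45
Combination 5 governs: w_u = 39.45 kN/m.

39.45 kN/m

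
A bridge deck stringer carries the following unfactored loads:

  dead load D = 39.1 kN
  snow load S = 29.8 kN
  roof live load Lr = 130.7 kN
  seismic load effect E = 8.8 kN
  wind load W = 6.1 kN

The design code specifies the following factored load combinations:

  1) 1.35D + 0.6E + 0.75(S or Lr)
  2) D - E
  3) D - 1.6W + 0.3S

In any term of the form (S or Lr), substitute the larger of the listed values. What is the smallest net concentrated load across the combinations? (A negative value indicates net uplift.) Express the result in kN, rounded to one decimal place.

30.3 kN

(S or Lr) → Lr = 130.7 kN.
1) 1.35(39.1) + 0.6(8.8) + 0.75(130.7) = 156.1
2) 1.0(39.1) - 1.0(8.8) = 30.3
3) 1.0(39.1) - 1.6(6.1) + 0.3(29.8) = 38.3
Combination 2 gives the minimum: 30.3 kN.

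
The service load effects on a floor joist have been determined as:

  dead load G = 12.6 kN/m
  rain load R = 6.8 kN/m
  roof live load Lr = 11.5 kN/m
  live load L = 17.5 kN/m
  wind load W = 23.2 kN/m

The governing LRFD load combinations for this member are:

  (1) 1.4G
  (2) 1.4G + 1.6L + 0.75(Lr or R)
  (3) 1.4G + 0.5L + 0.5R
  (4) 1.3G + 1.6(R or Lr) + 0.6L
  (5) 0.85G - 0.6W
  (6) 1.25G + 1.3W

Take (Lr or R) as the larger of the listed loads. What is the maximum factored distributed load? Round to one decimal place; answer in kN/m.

(Lr or R) → Lr = 11.5 kN/m; (R or Lr) → Lr = 11.5 kN/m.
(1) 1.4(12.6) = 17.6
(2) 1.4(12.6) + 1.6(17.5) + 0.75(11.5) = 54.3
(3) 1.4(12.6) + 0.5(17.5) + 0.5(6.8) = 17.6 + 8.8 + 3.4 = 29.8
(4) 1.3(12.6) + 1.6(11.5) + 0.6(17.5) = 16.4 + 18.4 + 10.5 = 45.3
(5) 0.85(12.6) - 0.6(23.2) = 10.7 - 13.9 = -3.2
(6) 1.25(12.6) + 1.3(23.2) = 45.9
Maximum is from combination 2.

54.3 kN/m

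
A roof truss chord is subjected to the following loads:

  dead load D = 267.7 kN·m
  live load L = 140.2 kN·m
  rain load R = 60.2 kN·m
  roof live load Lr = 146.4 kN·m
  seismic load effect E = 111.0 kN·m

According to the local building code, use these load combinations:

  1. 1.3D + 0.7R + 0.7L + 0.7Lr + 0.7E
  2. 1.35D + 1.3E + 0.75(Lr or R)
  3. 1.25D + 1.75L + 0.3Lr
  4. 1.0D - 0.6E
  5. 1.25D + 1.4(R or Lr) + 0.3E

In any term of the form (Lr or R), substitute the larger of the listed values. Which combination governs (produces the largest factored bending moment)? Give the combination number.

(Lr or R) → Lr = 146.4 kN·m; (R or Lr) → Lr = 146.4 kN·m.
1. 1.3(267.7) + 0.7(60.2) + 0.7(140.2) + 0.7(146.4) + 0.7(111.0) = 668.47
2. 1.35(267.7) + 1.3(111.0) + 0.75(146.4) = 615.50
3. 1.25(267.7) + 1.75(140.2) + 0.3(146.4) = 623.90
4. 1.0(267.7) - 0.6(111.0) = 201.10
5. 1.25(267.7) + 1.4(146.4) + 0.3(111.0) = 572.89
The largest value is 668.47 kN·m from combination 1.

Combination 1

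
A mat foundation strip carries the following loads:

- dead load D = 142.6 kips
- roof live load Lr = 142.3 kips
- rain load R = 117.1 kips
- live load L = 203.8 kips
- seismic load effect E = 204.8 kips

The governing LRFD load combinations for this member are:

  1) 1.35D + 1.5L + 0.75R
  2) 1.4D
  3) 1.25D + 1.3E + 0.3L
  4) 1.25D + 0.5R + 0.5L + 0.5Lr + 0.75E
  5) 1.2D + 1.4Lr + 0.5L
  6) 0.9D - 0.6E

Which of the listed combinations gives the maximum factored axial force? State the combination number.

1) 1.35(142.6) + 1.5(203.8) + 0.75(117.1) = 192.51 + 305.70 + 87.83 = 586.04
2) 1.4(142.6) = 199.64
3) 1.25(142.6) + 1.3(204.8) + 0.3(203.8) = 178.25 + 266.24 + 61.14 = 505.63
4) 1.25(142.6) + 0.5(117.1) + 0.5(203.8) + 0.5(142.3) + 0.75(204.8) = 178.25 + 58.55 + 101.90 + 71.15 + 153.60 = 563.45
5) 1.2(142.6) + 1.4(142.3) + 0.5(203.8) = 171.12 + 199.22 + 101.90 = 472.24
6) 0.9(142.6) - 0.6(204.8) = 128.34 - 122.88 = 5.46
The largest value is 586.04 kips from combination 1.

Combination 1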